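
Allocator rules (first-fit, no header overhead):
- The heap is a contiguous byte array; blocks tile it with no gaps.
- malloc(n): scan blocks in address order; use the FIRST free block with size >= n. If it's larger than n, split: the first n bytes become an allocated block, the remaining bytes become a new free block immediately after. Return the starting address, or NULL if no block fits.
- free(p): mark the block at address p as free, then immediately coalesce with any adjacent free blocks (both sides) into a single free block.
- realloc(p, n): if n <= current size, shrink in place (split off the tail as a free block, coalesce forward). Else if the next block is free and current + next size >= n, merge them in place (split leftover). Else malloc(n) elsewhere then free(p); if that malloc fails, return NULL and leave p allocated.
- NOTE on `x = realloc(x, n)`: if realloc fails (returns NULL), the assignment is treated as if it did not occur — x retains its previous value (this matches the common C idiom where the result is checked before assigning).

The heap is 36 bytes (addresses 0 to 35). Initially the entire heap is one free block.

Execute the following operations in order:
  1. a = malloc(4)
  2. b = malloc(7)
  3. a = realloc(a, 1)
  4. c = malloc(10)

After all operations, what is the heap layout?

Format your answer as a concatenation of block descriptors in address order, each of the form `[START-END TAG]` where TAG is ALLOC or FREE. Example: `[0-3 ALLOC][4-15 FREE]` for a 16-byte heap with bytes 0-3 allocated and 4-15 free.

Op 1: a = malloc(4) -> a = 0; heap: [0-3 ALLOC][4-35 FREE]
Op 2: b = malloc(7) -> b = 4; heap: [0-3 ALLOC][4-10 ALLOC][11-35 FREE]
Op 3: a = realloc(a, 1) -> a = 0; heap: [0-0 ALLOC][1-3 FREE][4-10 ALLOC][11-35 FREE]
Op 4: c = malloc(10) -> c = 11; heap: [0-0 ALLOC][1-3 FREE][4-10 ALLOC][11-20 ALLOC][21-35 FREE]

Answer: [0-0 ALLOC][1-3 FREE][4-10 ALLOC][11-20 ALLOC][21-35 FREE]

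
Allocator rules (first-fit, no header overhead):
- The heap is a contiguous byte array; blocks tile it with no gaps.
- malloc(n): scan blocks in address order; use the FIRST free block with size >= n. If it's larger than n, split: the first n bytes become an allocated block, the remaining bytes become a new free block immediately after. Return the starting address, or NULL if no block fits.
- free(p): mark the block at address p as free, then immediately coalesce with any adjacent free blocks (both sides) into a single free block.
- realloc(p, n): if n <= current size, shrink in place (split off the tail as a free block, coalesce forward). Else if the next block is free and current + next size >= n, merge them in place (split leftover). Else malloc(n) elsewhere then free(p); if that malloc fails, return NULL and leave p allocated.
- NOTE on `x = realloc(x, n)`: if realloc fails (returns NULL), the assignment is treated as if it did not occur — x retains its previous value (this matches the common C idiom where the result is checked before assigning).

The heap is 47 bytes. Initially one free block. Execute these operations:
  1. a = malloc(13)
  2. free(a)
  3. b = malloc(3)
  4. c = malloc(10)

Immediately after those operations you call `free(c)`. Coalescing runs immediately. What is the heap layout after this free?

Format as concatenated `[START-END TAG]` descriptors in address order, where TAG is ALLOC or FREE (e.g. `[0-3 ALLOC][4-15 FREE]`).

Op 1: a = malloc(13) -> a = 0; heap: [0-12 ALLOC][13-46 FREE]
Op 2: free(a) -> (freed a); heap: [0-46 FREE]
Op 3: b = malloc(3) -> b = 0; heap: [0-2 ALLOC][3-46 FREE]
Op 4: c = malloc(10) -> c = 3; heap: [0-2 ALLOC][3-12 ALLOC][13-46 FREE]
free(c): c = 3 -> block [3-12 ALLOC]; mark free, coalesce with adjacent free neighbors -> [0-2 ALLOC][3-46 FREE]

Answer: [0-2 ALLOC][3-46 FREE]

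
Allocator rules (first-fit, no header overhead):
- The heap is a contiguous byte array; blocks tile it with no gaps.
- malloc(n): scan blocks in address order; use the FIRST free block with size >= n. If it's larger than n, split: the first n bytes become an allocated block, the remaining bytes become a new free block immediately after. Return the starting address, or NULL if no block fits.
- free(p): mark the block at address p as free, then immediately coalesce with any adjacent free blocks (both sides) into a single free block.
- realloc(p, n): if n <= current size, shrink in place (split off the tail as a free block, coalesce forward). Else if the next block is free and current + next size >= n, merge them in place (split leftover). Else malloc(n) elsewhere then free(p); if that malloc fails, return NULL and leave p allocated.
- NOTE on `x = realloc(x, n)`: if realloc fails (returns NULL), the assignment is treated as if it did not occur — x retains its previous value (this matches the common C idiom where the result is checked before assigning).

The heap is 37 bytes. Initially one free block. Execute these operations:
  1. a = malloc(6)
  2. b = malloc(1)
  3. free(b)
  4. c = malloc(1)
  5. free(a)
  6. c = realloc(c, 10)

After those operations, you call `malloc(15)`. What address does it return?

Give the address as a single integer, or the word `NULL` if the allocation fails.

Answer: 16

Derivation:
Op 1: a = malloc(6) -> a = 0; heap: [0-5 ALLOC][6-36 FREE]
Op 2: b = malloc(1) -> b = 6; heap: [0-5 ALLOC][6-6 ALLOC][7-36 FREE]
Op 3: free(b) -> (freed b); heap: [0-5 ALLOC][6-36 FREE]
Op 4: c = malloc(1) -> c = 6; heap: [0-5 ALLOC][6-6 ALLOC][7-36 FREE]
Op 5: free(a) -> (freed a); heap: [0-5 FREE][6-6 ALLOC][7-36 FREE]
Op 6: c = realloc(c, 10) -> c = 6; heap: [0-5 FREE][6-15 ALLOC][16-36 FREE]
malloc(15): first-fit scan over [0-5 FREE][6-15 ALLOC][16-36 FREE] -> 16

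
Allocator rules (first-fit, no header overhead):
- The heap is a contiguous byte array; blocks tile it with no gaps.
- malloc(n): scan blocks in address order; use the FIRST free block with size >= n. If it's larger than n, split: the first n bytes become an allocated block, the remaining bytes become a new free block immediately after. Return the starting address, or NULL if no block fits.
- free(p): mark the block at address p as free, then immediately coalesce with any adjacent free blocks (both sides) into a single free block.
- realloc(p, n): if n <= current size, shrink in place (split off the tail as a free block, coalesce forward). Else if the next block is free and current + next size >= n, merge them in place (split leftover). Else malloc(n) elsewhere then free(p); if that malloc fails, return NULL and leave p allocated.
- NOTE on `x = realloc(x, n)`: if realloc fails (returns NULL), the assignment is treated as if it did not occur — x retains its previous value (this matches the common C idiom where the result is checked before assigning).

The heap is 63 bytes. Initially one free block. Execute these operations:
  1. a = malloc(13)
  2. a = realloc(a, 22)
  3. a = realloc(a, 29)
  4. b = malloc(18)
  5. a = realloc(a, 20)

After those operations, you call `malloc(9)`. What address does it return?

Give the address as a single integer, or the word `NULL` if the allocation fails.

Op 1: a = malloc(13) -> a = 0; heap: [0-12 ALLOC][13-62 FREE]
Op 2: a = realloc(a, 22) -> a = 0; heap: [0-21 ALLOC][22-62 FREE]
Op 3: a = realloc(a, 29) -> a = 0; heap: [0-28 ALLOC][29-62 FREE]
Op 4: b = malloc(18) -> b = 29; heap: [0-28 ALLOC][29-46 ALLOC][47-62 FREE]
Op 5: a = realloc(a, 20) -> a = 0; heap: [0-19 ALLOC][20-28 FREE][29-46 ALLOC][47-62 FREE]
malloc(9): first-fit scan over [0-19 ALLOC][20-28 FREE][29-46 ALLOC][47-62 FREE] -> 20

Answer: 20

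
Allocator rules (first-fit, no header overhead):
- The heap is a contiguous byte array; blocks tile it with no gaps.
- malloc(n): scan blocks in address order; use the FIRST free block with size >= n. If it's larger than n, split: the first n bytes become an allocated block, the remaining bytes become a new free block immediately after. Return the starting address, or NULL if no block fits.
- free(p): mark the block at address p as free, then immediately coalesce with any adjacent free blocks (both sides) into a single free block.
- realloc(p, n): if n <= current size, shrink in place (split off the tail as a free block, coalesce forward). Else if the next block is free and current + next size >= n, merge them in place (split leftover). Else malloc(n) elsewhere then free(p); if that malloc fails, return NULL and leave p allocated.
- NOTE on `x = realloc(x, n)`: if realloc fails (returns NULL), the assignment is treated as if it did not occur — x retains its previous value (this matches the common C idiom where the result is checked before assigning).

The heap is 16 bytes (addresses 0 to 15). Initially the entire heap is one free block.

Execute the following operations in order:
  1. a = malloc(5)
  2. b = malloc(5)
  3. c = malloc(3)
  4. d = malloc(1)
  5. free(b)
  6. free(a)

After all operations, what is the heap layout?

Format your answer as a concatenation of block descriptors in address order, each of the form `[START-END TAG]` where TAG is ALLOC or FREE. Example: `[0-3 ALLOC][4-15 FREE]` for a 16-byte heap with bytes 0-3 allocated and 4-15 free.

Answer: [0-9 FREE][10-12 ALLOC][13-13 ALLOC][14-15 FREE]

Derivation:
Op 1: a = malloc(5) -> a = 0; heap: [0-4 ALLOC][5-15 FREE]
Op 2: b = malloc(5) -> b = 5; heap: [0-4 ALLOC][5-9 ALLOC][10-15 FREE]
Op 3: c = malloc(3) -> c = 10; heap: [0-4 ALLOC][5-9 ALLOC][10-12 ALLOC][13-15 FREE]
Op 4: d = malloc(1) -> d = 13; heap: [0-4 ALLOC][5-9 ALLOC][10-12 ALLOC][13-13 ALLOC][14-15 FREE]
Op 5: free(b) -> (freed b); heap: [0-4 ALLOC][5-9 FREE][10-12 ALLOC][13-13 ALLOC][14-15 FREE]
Op 6: free(a) -> (freed a); heap: [0-9 FREE][10-12 ALLOC][13-13 ALLOC][14-15 FREE]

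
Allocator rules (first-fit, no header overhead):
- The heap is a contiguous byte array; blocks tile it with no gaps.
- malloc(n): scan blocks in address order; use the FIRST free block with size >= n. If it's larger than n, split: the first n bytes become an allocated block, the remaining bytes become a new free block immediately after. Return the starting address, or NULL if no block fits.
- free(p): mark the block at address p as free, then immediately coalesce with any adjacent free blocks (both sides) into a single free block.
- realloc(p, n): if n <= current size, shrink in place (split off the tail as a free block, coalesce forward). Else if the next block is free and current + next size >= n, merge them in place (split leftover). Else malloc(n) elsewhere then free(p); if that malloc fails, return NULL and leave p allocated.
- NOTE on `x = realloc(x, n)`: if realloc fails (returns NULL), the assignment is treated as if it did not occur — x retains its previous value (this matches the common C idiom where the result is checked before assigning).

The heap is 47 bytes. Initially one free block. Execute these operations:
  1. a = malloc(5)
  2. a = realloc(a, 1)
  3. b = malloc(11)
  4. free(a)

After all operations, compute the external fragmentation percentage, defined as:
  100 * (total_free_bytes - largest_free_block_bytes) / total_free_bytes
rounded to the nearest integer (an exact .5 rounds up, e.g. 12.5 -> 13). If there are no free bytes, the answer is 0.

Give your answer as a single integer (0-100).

Op 1: a = malloc(5) -> a = 0; heap: [0-4 ALLOC][5-46 FREE]
Op 2: a = realloc(a, 1) -> a = 0; heap: [0-0 ALLOC][1-46 FREE]
Op 3: b = malloc(11) -> b = 1; heap: [0-0 ALLOC][1-11 ALLOC][12-46 FREE]
Op 4: free(a) -> (freed a); heap: [0-0 FREE][1-11 ALLOC][12-46 FREE]
Free blocks: [1 35] total_free=36 largest=35 -> 100*(36-35)/36 = 100/36 ≈ 2.778 -> rounds to 3

Answer: 3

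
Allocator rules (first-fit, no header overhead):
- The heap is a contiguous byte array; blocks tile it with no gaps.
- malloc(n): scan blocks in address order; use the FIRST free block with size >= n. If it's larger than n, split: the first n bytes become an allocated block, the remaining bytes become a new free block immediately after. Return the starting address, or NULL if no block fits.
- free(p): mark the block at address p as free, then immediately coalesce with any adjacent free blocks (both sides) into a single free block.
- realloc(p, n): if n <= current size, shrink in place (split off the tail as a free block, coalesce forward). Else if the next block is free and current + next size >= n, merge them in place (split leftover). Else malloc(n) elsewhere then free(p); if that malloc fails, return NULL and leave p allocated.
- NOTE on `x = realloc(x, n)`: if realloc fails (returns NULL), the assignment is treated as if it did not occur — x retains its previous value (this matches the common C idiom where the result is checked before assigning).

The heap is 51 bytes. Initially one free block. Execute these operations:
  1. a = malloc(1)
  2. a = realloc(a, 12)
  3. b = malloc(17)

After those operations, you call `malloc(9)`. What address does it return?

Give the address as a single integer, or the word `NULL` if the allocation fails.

Answer: 29

Derivation:
Op 1: a = malloc(1) -> a = 0; heap: [0-0 ALLOC][1-50 FREE]
Op 2: a = realloc(a, 12) -> a = 0; heap: [0-11 ALLOC][12-50 FREE]
Op 3: b = malloc(17) -> b = 12; heap: [0-11 ALLOC][12-28 ALLOC][29-50 FREE]
malloc(9): first-fit scan over [0-11 ALLOC][12-28 ALLOC][29-50 FREE] -> 29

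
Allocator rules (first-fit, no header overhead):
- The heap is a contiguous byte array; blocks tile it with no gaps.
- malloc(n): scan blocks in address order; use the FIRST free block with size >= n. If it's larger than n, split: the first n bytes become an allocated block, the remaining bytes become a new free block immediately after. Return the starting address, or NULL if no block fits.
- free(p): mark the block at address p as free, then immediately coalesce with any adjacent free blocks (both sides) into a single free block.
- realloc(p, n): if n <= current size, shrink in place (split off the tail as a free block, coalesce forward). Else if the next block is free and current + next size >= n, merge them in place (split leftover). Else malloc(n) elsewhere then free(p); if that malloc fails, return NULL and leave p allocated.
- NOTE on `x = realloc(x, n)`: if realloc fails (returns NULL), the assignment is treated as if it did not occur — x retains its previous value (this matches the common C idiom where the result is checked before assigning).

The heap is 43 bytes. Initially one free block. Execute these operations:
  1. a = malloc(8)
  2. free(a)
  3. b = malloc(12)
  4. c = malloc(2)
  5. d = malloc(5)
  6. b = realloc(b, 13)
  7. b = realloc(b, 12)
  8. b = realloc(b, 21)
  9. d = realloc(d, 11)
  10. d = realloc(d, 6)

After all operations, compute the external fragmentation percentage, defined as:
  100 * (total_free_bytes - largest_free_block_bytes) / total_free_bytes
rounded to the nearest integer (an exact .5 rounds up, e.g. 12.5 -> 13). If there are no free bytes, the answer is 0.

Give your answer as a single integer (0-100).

Answer: 57

Derivation:
Op 1: a = malloc(8) -> a = 0; heap: [0-7 ALLOC][8-42 FREE]
Op 2: free(a) -> (freed a); heap: [0-42 FREE]
Op 3: b = malloc(12) -> b = 0; heap: [0-11 ALLOC][12-42 FREE]
Op 4: c = malloc(2) -> c = 12; heap: [0-11 ALLOC][12-13 ALLOC][14-42 FREE]
Op 5: d = malloc(5) -> d = 14; heap: [0-11 ALLOC][12-13 ALLOC][14-18 ALLOC][19-42 FREE]
Op 6: b = realloc(b, 13) -> b = 19; heap: [0-11 FREE][12-13 ALLOC][14-18 ALLOC][19-31 ALLOC][32-42 FREE]
Op 7: b = realloc(b, 12) -> b = 19; heap: [0-11 FREE][12-13 ALLOC][14-18 ALLOC][19-30 ALLOC][31-42 FREE]
Op 8: b = realloc(b, 21) -> b = 19; heap: [0-11 FREE][12-13 ALLOC][14-18 ALLOC][19-39 ALLOC][40-42 FREE]
Op 9: d = realloc(d, 11) -> d = 0; heap: [0-10 ALLOC][11-11 FREE][12-13 ALLOC][14-18 FREE][19-39 ALLOC][40-42 FREE]
Op 10: d = realloc(d, 6) -> d = 0; heap: [0-5 ALLOC][6-11 FREE][12-13 ALLOC][14-18 FREE][19-39 ALLOC][40-42 FREE]
Free blocks: [6 5 3] total_free=14 largest=6 -> 100*(14-6)/14 = 800/14 ≈ 57.143 -> rounds to 57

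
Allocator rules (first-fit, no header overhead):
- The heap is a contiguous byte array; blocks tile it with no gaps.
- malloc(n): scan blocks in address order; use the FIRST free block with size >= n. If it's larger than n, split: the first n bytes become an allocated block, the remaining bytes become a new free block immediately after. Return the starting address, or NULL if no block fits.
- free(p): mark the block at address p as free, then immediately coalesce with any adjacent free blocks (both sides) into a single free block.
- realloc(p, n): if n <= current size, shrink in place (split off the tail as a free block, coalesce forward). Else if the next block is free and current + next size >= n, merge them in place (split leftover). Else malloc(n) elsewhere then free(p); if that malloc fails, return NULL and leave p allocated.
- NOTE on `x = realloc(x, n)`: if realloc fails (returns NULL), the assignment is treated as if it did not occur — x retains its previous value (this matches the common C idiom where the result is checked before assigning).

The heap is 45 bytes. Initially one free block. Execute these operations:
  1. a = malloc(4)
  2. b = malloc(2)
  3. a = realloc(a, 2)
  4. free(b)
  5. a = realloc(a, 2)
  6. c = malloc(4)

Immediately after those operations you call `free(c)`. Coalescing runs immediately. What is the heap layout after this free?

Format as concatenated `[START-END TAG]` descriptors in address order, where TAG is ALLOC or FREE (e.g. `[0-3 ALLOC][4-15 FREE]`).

Answer: [0-1 ALLOC][2-44 FREE]

Derivation:
Op 1: a = malloc(4) -> a = 0; heap: [0-3 ALLOC][4-44 FREE]
Op 2: b = malloc(2) -> b = 4; heap: [0-3 ALLOC][4-5 ALLOC][6-44 FREE]
Op 3: a = realloc(a, 2) -> a = 0; heap: [0-1 ALLOC][2-3 FREE][4-5 ALLOC][6-44 FREE]
Op 4: free(b) -> (freed b); heap: [0-1 ALLOC][2-44 FREE]
Op 5: a = realloc(a, 2) -> a = 0; heap: [0-1 ALLOC][2-44 FREE]
Op 6: c = malloc(4) -> c = 2; heap: [0-1 ALLOC][2-5 ALLOC][6-44 FREE]
free(c): c = 2 -> block [2-5 ALLOC]; mark free, coalesce with adjacent free neighbors -> [0-1 ALLOC][2-44 FREE]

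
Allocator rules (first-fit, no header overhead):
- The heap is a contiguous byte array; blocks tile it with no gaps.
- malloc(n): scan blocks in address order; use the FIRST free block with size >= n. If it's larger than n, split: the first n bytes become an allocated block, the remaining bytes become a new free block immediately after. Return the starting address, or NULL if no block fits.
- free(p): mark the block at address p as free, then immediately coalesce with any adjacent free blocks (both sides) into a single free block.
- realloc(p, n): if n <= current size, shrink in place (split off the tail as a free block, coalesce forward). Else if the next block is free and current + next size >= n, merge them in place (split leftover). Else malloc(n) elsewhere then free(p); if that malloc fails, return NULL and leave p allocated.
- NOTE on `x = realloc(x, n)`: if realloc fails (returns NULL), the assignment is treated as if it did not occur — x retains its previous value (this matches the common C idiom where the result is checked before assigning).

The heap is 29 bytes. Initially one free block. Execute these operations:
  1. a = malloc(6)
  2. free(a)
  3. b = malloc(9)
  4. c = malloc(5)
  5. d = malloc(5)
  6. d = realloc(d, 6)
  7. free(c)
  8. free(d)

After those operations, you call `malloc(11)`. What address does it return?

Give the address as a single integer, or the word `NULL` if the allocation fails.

Answer: 9

Derivation:
Op 1: a = malloc(6) -> a = 0; heap: [0-5 ALLOC][6-28 FREE]
Op 2: free(a) -> (freed a); heap: [0-28 FREE]
Op 3: b = malloc(9) -> b = 0; heap: [0-8 ALLOC][9-28 FREE]
Op 4: c = malloc(5) -> c = 9; heap: [0-8 ALLOC][9-13 ALLOC][14-28 FREE]
Op 5: d = malloc(5) -> d = 14; heap: [0-8 ALLOC][9-13 ALLOC][14-18 ALLOC][19-28 FREE]
Op 6: d = realloc(d, 6) -> d = 14; heap: [0-8 ALLOC][9-13 ALLOC][14-19 ALLOC][20-28 FREE]
Op 7: free(c) -> (freed c); heap: [0-8 ALLOC][9-13 FREE][14-19 ALLOC][20-28 FREE]
Op 8: free(d) -> (freed d); heap: [0-8 ALLOC][9-28 FREE]
malloc(11): first-fit scan over [0-8 ALLOC][9-28 FREE] -> 9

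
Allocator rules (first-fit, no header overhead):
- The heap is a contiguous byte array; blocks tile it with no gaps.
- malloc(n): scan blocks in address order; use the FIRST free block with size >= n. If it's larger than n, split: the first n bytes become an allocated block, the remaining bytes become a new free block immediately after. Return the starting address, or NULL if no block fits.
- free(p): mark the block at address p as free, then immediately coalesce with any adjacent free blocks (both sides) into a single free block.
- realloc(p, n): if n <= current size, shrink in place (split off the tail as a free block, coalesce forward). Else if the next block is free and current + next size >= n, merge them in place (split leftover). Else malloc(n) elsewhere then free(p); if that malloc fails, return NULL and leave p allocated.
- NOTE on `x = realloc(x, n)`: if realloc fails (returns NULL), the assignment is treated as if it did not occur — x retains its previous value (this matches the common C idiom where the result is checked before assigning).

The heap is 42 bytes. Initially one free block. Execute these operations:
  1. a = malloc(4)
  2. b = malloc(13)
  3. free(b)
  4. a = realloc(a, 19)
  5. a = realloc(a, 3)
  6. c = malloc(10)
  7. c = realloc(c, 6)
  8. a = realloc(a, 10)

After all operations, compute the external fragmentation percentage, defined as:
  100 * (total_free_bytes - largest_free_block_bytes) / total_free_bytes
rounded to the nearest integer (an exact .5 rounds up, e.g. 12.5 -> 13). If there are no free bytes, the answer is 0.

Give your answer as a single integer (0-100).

Op 1: a = malloc(4) -> a = 0; heap: [0-3 ALLOC][4-41 FREE]
Op 2: b = malloc(13) -> b = 4; heap: [0-3 ALLOC][4-16 ALLOC][17-41 FREE]
Op 3: free(b) -> (freed b); heap: [0-3 ALLOC][4-41 FREE]
Op 4: a = realloc(a, 19) -> a = 0; heap: [0-18 ALLOC][19-41 FREE]
Op 5: a = realloc(a, 3) -> a = 0; heap: [0-2 ALLOC][3-41 FREE]
Op 6: c = malloc(10) -> c = 3; heap: [0-2 ALLOC][3-12 ALLOC][13-41 FREE]
Op 7: c = realloc(c, 6) -> c = 3; heap: [0-2 ALLOC][3-8 ALLOC][9-41 FREE]
Op 8: a = realloc(a, 10) -> a = 9; heap: [0-2 FREE][3-8 ALLOC][9-18 ALLOC][19-41 FREE]
Free blocks: [3 23] total_free=26 largest=23 -> 100*(26-23)/26 = 300/26 ≈ 11.538 -> rounds to 12

Answer: 12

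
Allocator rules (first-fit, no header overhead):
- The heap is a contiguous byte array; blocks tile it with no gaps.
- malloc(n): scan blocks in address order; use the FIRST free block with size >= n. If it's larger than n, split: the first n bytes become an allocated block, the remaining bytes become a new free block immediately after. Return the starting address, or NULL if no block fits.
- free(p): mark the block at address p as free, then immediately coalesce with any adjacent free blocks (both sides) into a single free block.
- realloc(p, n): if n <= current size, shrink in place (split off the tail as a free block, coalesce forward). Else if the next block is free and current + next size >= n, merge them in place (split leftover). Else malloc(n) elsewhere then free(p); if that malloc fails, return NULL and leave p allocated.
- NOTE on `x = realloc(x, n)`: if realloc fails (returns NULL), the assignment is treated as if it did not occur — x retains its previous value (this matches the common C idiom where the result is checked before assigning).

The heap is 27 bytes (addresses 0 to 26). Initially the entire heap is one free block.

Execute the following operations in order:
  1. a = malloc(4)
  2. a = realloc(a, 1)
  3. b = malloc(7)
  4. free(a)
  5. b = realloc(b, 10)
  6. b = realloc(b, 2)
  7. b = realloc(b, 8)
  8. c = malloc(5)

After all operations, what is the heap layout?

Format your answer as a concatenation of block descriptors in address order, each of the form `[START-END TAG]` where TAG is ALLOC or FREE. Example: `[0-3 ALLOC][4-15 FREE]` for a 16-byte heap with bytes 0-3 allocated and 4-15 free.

Op 1: a = malloc(4) -> a = 0; heap: [0-3 ALLOC][4-26 FREE]
Op 2: a = realloc(a, 1) -> a = 0; heap: [0-0 ALLOC][1-26 FREE]
Op 3: b = malloc(7) -> b = 1; heap: [0-0 ALLOC][1-7 ALLOC][8-26 FREE]
Op 4: free(a) -> (freed a); heap: [0-0 FREE][1-7 ALLOC][8-26 FREE]
Op 5: b = realloc(b, 10) -> b = 1; heap: [0-0 FREE][1-10 ALLOC][11-26 FREE]
Op 6: b = realloc(b, 2) -> b = 1; heap: [0-0 FREE][1-2 ALLOC][3-26 FREE]
Op 7: b = realloc(b, 8) -> b = 1; heap: [0-0 FREE][1-8 ALLOC][9-26 FREE]
Op 8: c = malloc(5) -> c = 9; heap: [0-0 FREE][1-8 ALLOC][9-13 ALLOC][14-26 FREE]

Answer: [0-0 FREE][1-8 ALLOC][9-13 ALLOC][14-26 FREE]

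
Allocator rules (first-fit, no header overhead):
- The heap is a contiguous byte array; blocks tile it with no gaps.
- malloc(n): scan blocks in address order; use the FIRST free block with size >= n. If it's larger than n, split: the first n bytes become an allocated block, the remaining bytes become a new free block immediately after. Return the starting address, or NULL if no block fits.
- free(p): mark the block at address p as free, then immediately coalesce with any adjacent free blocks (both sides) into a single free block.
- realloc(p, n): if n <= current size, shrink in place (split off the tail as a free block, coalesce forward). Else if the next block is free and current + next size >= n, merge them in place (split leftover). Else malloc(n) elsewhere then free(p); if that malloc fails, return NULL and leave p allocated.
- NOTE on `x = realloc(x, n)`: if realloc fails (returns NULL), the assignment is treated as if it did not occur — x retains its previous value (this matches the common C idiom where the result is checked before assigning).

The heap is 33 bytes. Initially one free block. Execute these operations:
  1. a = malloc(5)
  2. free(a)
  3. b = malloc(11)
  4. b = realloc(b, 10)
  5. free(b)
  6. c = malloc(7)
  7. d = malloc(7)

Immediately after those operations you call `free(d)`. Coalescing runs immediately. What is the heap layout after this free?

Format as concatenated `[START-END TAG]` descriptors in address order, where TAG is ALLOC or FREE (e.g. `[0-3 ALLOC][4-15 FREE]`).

Answer: [0-6 ALLOC][7-32 FREE]

Derivation:
Op 1: a = malloc(5) -> a = 0; heap: [0-4 ALLOC][5-32 FREE]
Op 2: free(a) -> (freed a); heap: [0-32 FREE]
Op 3: b = malloc(11) -> b = 0; heap: [0-10 ALLOC][11-32 FREE]
Op 4: b = realloc(b, 10) -> b = 0; heap: [0-9 ALLOC][10-32 FREE]
Op 5: free(b) -> (freed b); heap: [0-32 FREE]
Op 6: c = malloc(7) -> c = 0; heap: [0-6 ALLOC][7-32 FREE]
Op 7: d = malloc(7) -> d = 7; heap: [0-6 ALLOC][7-13 ALLOC][14-32 FREE]
free(d): d = 7 -> block [7-13 ALLOC]; mark free, coalesce with adjacent free neighbors -> [0-6 ALLOC][7-32 FREE]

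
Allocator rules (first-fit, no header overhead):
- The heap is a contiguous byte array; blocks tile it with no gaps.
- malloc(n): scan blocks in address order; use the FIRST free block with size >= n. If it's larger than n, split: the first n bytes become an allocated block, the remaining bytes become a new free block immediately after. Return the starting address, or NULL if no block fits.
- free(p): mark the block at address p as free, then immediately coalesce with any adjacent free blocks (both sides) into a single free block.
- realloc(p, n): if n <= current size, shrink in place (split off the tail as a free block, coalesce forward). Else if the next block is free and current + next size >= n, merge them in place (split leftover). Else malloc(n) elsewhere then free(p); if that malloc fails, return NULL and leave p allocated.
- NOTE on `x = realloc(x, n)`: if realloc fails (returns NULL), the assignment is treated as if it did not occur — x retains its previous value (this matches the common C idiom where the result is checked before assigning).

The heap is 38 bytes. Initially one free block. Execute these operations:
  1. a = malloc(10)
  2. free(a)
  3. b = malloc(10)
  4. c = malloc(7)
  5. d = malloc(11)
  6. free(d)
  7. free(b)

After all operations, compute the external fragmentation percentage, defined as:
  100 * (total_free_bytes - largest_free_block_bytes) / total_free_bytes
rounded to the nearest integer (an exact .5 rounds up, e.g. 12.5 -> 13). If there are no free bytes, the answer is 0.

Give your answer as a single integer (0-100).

Op 1: a = malloc(10) -> a = 0; heap: [0-9 ALLOC][10-37 FREE]
Op 2: free(a) -> (freed a); heap: [0-37 FREE]
Op 3: b = malloc(10) -> b = 0; heap: [0-9 ALLOC][10-37 FREE]
Op 4: c = malloc(7) -> c = 10; heap: [0-9 ALLOC][10-16 ALLOC][17-37 FREE]
Op 5: d = malloc(11) -> d = 17; heap: [0-9 ALLOC][10-16 ALLOC][17-27 ALLOC][28-37 FREE]
Op 6: free(d) -> (freed d); heap: [0-9 ALLOC][10-16 ALLOC][17-37 FREE]
Op 7: free(b) -> (freed b); heap: [0-9 FREE][10-16 ALLOC][17-37 FREE]
Free blocks: [10 21] total_free=31 largest=21 -> 100*(31-21)/31 = 1000/31 ≈ 32.258 -> rounds to 32

Answer: 32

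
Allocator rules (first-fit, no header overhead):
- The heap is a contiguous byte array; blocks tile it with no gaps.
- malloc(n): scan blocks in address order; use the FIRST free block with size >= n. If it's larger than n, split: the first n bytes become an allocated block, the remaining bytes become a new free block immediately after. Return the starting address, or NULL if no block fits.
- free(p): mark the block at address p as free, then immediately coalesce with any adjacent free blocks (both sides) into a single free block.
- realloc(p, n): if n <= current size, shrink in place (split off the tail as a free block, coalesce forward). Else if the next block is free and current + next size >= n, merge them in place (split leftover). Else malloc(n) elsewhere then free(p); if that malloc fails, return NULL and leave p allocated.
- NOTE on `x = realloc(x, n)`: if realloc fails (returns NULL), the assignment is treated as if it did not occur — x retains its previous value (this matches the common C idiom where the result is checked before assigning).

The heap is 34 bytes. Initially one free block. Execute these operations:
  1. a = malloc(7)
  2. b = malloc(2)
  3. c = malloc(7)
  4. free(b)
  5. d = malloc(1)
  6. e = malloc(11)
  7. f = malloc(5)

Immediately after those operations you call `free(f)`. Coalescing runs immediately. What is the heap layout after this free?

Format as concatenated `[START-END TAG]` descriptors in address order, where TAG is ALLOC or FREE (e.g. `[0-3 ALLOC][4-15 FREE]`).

Answer: [0-6 ALLOC][7-7 ALLOC][8-8 FREE][9-15 ALLOC][16-26 ALLOC][27-33 FREE]

Derivation:
Op 1: a = malloc(7) -> a = 0; heap: [0-6 ALLOC][7-33 FREE]
Op 2: b = malloc(2) -> b = 7; heap: [0-6 ALLOC][7-8 ALLOC][9-33 FREE]
Op 3: c = malloc(7) -> c = 9; heap: [0-6 ALLOC][7-8 ALLOC][9-15 ALLOC][16-33 FREE]
Op 4: free(b) -> (freed b); heap: [0-6 ALLOC][7-8 FREE][9-15 ALLOC][16-33 FREE]
Op 5: d = malloc(1) -> d = 7; heap: [0-6 ALLOC][7-7 ALLOC][8-8 FREE][9-15 ALLOC][16-33 FREE]
Op 6: e = malloc(11) -> e = 16; heap: [0-6 ALLOC][7-7 ALLOC][8-8 FREE][9-15 ALLOC][16-26 ALLOC][27-33 FREE]
Op 7: f = malloc(5) -> f = 27; heap: [0-6 ALLOC][7-7 ALLOC][8-8 FREE][9-15 ALLOC][16-26 ALLOC][27-31 ALLOC][32-33 FREE]
free(f): f = 27 -> block [27-31 ALLOC]; mark free, coalesce with adjacent free neighbors -> [0-6 ALLOC][7-7 ALLOC][8-8 FREE][9-15 ALLOC][16-26 ALLOC][27-33 FREE]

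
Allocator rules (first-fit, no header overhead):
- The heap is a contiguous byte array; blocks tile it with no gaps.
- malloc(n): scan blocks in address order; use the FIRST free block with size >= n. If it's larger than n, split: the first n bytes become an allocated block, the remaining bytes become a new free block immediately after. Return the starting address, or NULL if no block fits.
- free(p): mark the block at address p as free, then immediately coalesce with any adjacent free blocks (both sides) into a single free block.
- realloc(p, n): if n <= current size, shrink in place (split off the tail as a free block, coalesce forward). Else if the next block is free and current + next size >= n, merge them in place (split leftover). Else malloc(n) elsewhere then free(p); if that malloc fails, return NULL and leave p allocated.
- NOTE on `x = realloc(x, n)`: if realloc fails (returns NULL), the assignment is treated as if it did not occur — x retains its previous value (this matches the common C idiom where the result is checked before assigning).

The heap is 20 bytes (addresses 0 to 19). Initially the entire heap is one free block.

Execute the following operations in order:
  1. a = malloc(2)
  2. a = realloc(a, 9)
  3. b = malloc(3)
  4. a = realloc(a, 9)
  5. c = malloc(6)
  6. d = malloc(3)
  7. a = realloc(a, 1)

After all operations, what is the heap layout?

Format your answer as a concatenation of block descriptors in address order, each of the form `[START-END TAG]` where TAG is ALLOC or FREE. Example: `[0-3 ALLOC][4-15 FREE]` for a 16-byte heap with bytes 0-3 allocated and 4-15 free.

Op 1: a = malloc(2) -> a = 0; heap: [0-1 ALLOC][2-19 FREE]
Op 2: a = realloc(a, 9) -> a = 0; heap: [0-8 ALLOC][9-19 FREE]
Op 3: b = malloc(3) -> b = 9; heap: [0-8 ALLOC][9-11 ALLOC][12-19 FREE]
Op 4: a = realloc(a, 9) -> a = 0; heap: [0-8 ALLOC][9-11 ALLOC][12-19 FREE]
Op 5: c = malloc(6) -> c = 12; heap: [0-8 ALLOC][9-11 ALLOC][12-17 ALLOC][18-19 FREE]
Op 6: d = malloc(3) -> d = NULL; heap: [0-8 ALLOC][9-11 ALLOC][12-17 ALLOC][18-19 FREE]
Op 7: a = realloc(a, 1) -> a = 0; heap: [0-0 ALLOC][1-8 FREE][9-11 ALLOC][12-17 ALLOC][18-19 FREE]

Answer: [0-0 ALLOC][1-8 FREE][9-11 ALLOC][12-17 ALLOC][18-19 FREE]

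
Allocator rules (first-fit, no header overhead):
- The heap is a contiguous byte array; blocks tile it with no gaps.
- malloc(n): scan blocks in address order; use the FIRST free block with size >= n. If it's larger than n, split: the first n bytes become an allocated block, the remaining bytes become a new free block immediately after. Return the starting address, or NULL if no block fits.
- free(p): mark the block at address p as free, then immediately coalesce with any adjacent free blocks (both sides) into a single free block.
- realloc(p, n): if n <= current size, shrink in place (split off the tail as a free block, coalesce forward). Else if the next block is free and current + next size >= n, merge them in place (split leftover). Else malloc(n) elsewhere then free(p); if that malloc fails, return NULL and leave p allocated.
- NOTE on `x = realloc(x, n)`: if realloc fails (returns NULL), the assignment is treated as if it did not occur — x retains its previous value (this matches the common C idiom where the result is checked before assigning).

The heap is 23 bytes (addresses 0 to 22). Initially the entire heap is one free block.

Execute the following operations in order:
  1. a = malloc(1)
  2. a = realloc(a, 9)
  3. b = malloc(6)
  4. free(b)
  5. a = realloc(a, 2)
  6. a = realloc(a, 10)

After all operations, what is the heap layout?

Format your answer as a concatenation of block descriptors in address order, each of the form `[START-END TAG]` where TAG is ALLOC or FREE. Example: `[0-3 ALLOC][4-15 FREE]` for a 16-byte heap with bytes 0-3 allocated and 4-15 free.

Answer: [0-9 ALLOC][10-22 FREE]

Derivation:
Op 1: a = malloc(1) -> a = 0; heap: [0-0 ALLOC][1-22 FREE]
Op 2: a = realloc(a, 9) -> a = 0; heap: [0-8 ALLOC][9-22 FREE]
Op 3: b = malloc(6) -> b = 9; heap: [0-8 ALLOC][9-14 ALLOC][15-22 FREE]
Op 4: free(b) -> (freed b); heap: [0-8 ALLOC][9-22 FREE]
Op 5: a = realloc(a, 2) -> a = 0; heap: [0-1 ALLOC][2-22 FREE]
Op 6: a = realloc(a, 10) -> a = 0; heap: [0-9 ALLOC][10-22 FREE]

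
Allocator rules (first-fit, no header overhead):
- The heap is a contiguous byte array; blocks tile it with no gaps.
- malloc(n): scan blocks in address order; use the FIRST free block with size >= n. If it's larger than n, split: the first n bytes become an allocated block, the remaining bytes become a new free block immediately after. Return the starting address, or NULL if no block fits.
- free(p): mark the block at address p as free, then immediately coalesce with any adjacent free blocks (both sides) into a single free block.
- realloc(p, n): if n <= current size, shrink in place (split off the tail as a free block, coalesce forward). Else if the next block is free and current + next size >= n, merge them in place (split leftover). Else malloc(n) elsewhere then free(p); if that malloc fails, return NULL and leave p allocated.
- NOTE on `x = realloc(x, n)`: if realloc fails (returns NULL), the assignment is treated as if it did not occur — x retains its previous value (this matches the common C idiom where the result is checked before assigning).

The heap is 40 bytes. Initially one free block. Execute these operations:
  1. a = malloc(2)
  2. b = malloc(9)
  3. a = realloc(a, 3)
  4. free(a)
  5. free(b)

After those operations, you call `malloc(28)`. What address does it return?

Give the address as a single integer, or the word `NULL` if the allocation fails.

Answer: 0

Derivation:
Op 1: a = malloc(2) -> a = 0; heap: [0-1 ALLOC][2-39 FREE]
Op 2: b = malloc(9) -> b = 2; heap: [0-1 ALLOC][2-10 ALLOC][11-39 FREE]
Op 3: a = realloc(a, 3) -> a = 11; heap: [0-1 FREE][2-10 ALLOC][11-13 ALLOC][14-39 FREE]
Op 4: free(a) -> (freed a); heap: [0-1 FREE][2-10 ALLOC][11-39 FREE]
Op 5: free(b) -> (freed b); heap: [0-39 FREE]
malloc(28): first-fit scan over [0-39 FREE] -> 0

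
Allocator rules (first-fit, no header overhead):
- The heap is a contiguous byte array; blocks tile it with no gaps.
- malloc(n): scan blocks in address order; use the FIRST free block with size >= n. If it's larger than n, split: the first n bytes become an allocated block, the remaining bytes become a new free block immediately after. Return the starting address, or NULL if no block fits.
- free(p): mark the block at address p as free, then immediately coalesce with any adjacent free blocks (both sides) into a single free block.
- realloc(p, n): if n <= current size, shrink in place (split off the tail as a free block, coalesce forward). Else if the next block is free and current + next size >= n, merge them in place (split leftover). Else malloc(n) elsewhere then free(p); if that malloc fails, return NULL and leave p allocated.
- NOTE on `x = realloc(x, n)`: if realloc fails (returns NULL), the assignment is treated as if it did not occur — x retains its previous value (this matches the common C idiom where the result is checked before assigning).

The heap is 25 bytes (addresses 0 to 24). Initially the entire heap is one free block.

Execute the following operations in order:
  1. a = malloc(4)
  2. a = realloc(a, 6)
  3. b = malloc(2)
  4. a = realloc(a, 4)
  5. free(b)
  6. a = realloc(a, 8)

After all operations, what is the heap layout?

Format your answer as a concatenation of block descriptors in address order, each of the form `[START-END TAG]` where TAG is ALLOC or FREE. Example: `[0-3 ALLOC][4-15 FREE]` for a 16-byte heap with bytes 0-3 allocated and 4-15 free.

Op 1: a = malloc(4) -> a = 0; heap: [0-3 ALLOC][4-24 FREE]
Op 2: a = realloc(a, 6) -> a = 0; heap: [0-5 ALLOC][6-24 FREE]
Op 3: b = malloc(2) -> b = 6; heap: [0-5 ALLOC][6-7 ALLOC][8-24 FREE]
Op 4: a = realloc(a, 4) -> a = 0; heap: [0-3 ALLOC][4-5 FREE][6-7 ALLOC][8-24 FREE]
Op 5: free(b) -> (freed b); heap: [0-3 ALLOC][4-24 FREE]
Op 6: a = realloc(a, 8) -> a = 0; heap: [0-7 ALLOC][8-24 FREE]

Answer: [0-7 ALLOC][8-24 FREE]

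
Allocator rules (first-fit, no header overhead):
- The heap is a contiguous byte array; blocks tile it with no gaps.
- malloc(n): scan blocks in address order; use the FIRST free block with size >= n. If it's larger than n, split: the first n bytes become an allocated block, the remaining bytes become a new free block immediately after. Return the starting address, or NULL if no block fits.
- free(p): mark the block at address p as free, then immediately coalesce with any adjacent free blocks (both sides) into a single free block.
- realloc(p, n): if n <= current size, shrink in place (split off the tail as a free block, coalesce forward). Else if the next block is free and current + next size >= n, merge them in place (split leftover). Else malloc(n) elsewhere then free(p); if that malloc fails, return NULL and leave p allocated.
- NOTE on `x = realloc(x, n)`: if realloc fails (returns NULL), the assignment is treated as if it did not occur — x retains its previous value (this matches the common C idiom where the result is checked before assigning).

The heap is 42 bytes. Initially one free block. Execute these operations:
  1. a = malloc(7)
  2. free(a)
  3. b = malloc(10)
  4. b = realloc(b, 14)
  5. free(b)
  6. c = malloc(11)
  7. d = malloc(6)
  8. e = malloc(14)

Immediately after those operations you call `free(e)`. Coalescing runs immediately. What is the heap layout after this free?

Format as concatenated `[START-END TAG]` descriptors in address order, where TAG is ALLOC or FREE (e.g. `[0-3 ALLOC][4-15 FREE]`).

Op 1: a = malloc(7) -> a = 0; heap: [0-6 ALLOC][7-41 FREE]
Op 2: free(a) -> (freed a); heap: [0-41 FREE]
Op 3: b = malloc(10) -> b = 0; heap: [0-9 ALLOC][10-41 FREE]
Op 4: b = realloc(b, 14) -> b = 0; heap: [0-13 ALLOC][14-41 FREE]
Op 5: free(b) -> (freed b); heap: [0-41 FREE]
Op 6: c = malloc(11) -> c = 0; heap: [0-10 ALLOC][11-41 FREE]
Op 7: d = malloc(6) -> d = 11; heap: [0-10 ALLOC][11-16 ALLOC][17-41 FREE]
Op 8: e = malloc(14) -> e = 17; heap: [0-10 ALLOC][11-16 ALLOC][17-30 ALLOC][31-41 FREE]
free(e): e = 17 -> block [17-30 ALLOC]; mark free, coalesce with adjacent free neighbors -> [0-10 ALLOC][11-16 ALLOC][17-41 FREE]

Answer: [0-10 ALLOC][11-16 ALLOC][17-41 FREE]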